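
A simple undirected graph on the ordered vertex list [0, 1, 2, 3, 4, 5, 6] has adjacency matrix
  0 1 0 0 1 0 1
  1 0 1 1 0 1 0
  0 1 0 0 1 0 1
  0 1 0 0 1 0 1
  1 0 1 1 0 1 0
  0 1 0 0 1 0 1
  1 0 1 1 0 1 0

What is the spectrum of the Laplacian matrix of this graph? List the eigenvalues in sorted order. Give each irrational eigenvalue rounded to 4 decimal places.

Reading degrees in the order [0, 1, 2, 3, 4, 5, 6] gives [3, 4, 3, 3, 4, 3, 4]; set D = diag(3, 4, 3, 3, 4, 3, 4) and form L = D - A. The multiplicity of 0 as a Laplacian eigenvalue equals the number of connected components. The single zero eigenvalue shows the graph is connected. The largest eigenvalue, 7, is at most the vertex count 7.

[0, 3, 3, 3, 4, 4, 7]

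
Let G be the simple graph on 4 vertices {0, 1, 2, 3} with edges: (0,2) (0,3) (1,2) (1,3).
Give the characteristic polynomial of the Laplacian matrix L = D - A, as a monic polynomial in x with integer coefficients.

x^4 - 8x^3 + 20x^2 - 16x

Reading degrees in the order [0, 1, 2, 3] gives [2, 2, 2, 2]; set D = diag(2, 2, 2, 2) and form L = D - A. The eigenvalues of L are [0, 2, 2, 4]; the characteristic polynomial is the product of (x - lambda_i), which multiplies out to x^4 - 8x^3 + 20x^2 - 16x. Since p(0) = det(-L) = 0, x divides p(x). By the matrix-tree theorem the graph has (1/4) * product of the nonzero eigenvalues = 4 spanning trees. There is one zero in the spectrum, matching the 1 component.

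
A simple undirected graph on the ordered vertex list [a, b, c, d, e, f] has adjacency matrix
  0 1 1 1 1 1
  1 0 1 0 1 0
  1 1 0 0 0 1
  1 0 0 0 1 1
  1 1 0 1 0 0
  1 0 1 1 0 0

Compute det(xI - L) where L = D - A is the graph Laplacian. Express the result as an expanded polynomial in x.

x^6 - 20x^5 + 155x^4 - 580x^3 + 1045x^2 - 726x

With the vertex order [a, b, c, d, e, f], the degrees are [5, 3, 3, 3, 3, 3], giving D = diag(5, 3, 3, 3, 3, 3) and L = D - A. Computing det(xI - L) by cofactor expansion (or equivalently via sum-over-permutations) gives x^6 - 20x^5 + 155x^4 - 580x^3 + 1045x^2 - 726x. The constant term is 0 because L is singular (the all-ones vector lies in its kernel). The eigenvalues sum to 20, which equals trace(L) = 2|E|.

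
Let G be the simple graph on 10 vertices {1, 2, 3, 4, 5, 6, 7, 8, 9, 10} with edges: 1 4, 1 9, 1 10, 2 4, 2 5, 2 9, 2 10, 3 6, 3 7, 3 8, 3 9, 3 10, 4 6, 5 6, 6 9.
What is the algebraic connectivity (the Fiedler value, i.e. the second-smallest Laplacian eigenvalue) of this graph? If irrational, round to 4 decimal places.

0.6850

Reading degrees in the order [1, 2, 3, 4, 5, 6, 7, 8, 9, 10] gives [3, 4, 5, 3, 2, 4, 1, 1, 4, 3]; set D = diag(3, 4, 5, 3, 2, 4, 1, 1, 4, 3) and form L = D - A. The sorted Laplacian eigenvalues are [0, 0.6850, 1, 1.6745, 2.6998, 3.2494, 3.6498, 4.1271, 6.1974, 6.7169]; the algebraic connectivity is the second entry, 0.6850. The largest eigenvalue, 6.7169, is at most the vertex count 10.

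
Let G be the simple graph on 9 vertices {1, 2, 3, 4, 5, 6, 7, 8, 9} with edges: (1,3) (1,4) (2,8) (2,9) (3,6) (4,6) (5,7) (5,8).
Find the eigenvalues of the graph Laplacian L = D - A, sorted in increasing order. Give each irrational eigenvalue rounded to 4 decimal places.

[0, 0, 0.3820, 1.3820, 2, 2, 2.6180, 3.6180, 4]

Each diagonal entry of L is the vertex degree and each off-diagonal entry is -1 where an edge is present, 0 otherwise; in the order [1, 2, 3, 4, 5, 6, 7, 8, 9] the diagonal is [2, 2, 2, 2, 2, 2, 1, 2, 1]. Since every row of L sums to 0, the all-ones vector is in the kernel and 0 is an eigenvalue. The 2 zero eigenvalues correspond to the 2 connected components.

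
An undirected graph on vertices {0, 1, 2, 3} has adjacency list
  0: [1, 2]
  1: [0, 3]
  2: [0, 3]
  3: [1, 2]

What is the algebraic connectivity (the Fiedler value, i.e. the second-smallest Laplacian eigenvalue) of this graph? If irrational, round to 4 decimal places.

2

Each diagonal entry of L is the vertex degree and each off-diagonal entry is -1 where an edge is present, 0 otherwise; in the order [0, 1, 2, 3] the diagonal is [2, 2, 2, 2]. The sorted Laplacian eigenvalues are [0, 2, 2, 4]; the algebraic connectivity is the second entry, 2.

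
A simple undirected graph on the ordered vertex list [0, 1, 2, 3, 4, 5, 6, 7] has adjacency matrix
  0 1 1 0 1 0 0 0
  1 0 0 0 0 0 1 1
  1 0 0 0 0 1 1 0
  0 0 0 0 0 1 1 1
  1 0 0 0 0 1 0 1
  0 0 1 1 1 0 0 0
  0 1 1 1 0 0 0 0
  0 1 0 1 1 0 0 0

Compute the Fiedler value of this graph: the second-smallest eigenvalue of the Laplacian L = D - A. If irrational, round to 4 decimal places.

2

With the vertex order [0, 1, 2, 3, 4, 5, 6, 7], the degrees are [3, 3, 3, 3, 3, 3, 3, 3], giving D = diag(3, 3, 3, 3, 3, 3, 3, 3) and L = D - A. Computing the eigenvalues of L and sorting gives [0, 2, 2, 2, 4, 4, 4, 6]. The Fiedler value lambda_2 = 2 is strictly positive, so the graph is connected. By the matrix-tree theorem the graph has (1/8) * product of the nonzero eigenvalues = 384 spanning trees.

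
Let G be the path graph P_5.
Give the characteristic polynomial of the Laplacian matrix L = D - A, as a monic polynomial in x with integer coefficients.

The graph has 5 vertices and degree multiset [2, 2, 2, 1, 1]; D is the diagonal matrix of degrees and L = D - A. Computing det(xI - L) by cofactor expansion (or equivalently via sum-over-permutations) gives x^5 - 8x^4 + 21x^3 - 20x^2 + 5x. The coefficient of x^4 equals -trace(L) = -8, matching the sum of degrees. By the matrix-tree theorem the graph has (1/5) * product of the nonzero eigenvalues = 1 spanning tree. The largest eigenvalue, 3.6180, is at most the vertex count 5.

x^5 - 8x^4 + 21x^3 - 20x^2 + 5x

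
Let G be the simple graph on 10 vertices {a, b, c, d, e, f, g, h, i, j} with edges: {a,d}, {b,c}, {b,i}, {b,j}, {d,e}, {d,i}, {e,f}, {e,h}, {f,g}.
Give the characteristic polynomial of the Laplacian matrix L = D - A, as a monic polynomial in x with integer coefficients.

x^10 - 18x^9 + 133x^8 - 524x^7 + 1200x^6 - 1638x^5 + 1316x^4 - 590x^3 + 130x^2 - 10x

Each diagonal entry of L is the vertex degree and each off-diagonal entry is -1 where an edge is present, 0 otherwise; in the order [a, b, c, d, e, f, g, h, i, j] the diagonal is [1, 3, 1, 3, 3, 2, 1, 1, 2, 1]. L has integer entries, so p(x) = det(xI - L) has integer coefficients. Expanding the determinant yields x^10 - 18x^9 + 133x^8 - 524x^7 + 1200x^6 - 1638x^5 + 1316x^4 - 590x^3 + 130x^2 - 10x. Since p(0) = det(-L) = 0, x divides p(x). The largest eigenvalue, 4.7351, is at most the vertex count 10.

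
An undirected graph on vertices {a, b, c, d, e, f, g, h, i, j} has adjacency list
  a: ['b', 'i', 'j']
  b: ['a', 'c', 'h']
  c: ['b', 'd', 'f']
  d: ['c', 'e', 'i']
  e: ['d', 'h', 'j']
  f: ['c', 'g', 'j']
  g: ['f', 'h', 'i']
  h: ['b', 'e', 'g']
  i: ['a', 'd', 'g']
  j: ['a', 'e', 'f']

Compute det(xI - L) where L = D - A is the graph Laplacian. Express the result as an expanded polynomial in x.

With the vertex order [a, b, c, d, e, f, g, h, i, j], the degrees are [3, 3, 3, 3, 3, 3, 3, 3, 3, 3], giving D = diag(3, 3, 3, 3, 3, 3, 3, 3, 3, 3) and L = D - A. The eigenvalues of L are [0, 2, 2, 2, 2, 2, 5, 5, 5, 5]; the characteristic polynomial is the product of (x - lambda_i), which multiplies out to x^10 - 30x^9 + 390x^8 - 2880x^7 + 13305x^6 - 39882x^5 + 77640x^4 - 94800x^3 + 66000x^2 - 20000x. Since p(0) = det(-L) = 0, x divides p(x). There is one zero in the spectrum, matching the 1 component.

x^10 - 30x^9 + 390x^8 - 2880x^7 + 13305x^6 - 39882x^5 + 77640x^4 - 94800x^3 + 66000x^2 - 20000x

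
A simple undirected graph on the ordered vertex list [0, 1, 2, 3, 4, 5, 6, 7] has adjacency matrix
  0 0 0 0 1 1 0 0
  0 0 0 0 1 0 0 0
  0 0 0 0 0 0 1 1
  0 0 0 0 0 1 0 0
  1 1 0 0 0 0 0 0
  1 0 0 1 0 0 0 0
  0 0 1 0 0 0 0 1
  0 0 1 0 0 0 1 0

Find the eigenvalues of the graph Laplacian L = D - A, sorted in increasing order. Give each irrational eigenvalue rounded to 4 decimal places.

Each diagonal entry of L is the vertex degree and each off-diagonal entry is -1 where an edge is present, 0 otherwise; in the order [0, 1, 2, 3, 4, 5, 6, 7] the diagonal is [2, 1, 2, 1, 2, 2, 2, 2]. The multiplicity of 0 as a Laplacian eigenvalue equals the number of connected components. The 2 zero eigenvalues correspond to the 2 connected components. The largest eigenvalue, 3.6180, is at most the vertex count 8.

[0, 0, 0.3820, 1.3820, 2.6180, 3, 3, 3.6180]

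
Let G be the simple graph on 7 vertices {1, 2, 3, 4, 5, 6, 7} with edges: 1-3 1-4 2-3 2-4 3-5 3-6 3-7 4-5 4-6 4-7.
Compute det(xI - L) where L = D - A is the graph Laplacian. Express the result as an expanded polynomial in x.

Each diagonal entry of L is the vertex degree and each off-diagonal entry is -1 where an edge is present, 0 otherwise; in the order [1, 2, 3, 4, 5, 6, 7] the diagonal is [2, 2, 5, 5, 2, 2, 2]. Computing det(xI - L) by cofactor expansion (or equivalently via sum-over-permutations) gives x^7 - 20x^6 + 155x^5 - 600x^4 + 1240x^3 - 1312x^2 + 560x. The coefficient of x^6 equals -trace(L) = -20, matching the sum of degrees. The largest eigenvalue, 7, is at most the vertex count 7. By the matrix-tree theorem the graph has (1/7) * product of the nonzero eigenvalues = 80 spanning trees.

x^7 - 20x^6 + 155x^5 - 600x^4 + 1240x^3 - 1312x^2 + 560x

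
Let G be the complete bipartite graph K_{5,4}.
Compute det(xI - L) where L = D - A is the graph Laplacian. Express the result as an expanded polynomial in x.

x^9 - 40x^8 + 690x^7 - 6720x^6 + 40485x^5 - 154704x^4 + 366560x^3 - 492800x^2 + 288000x

The graph has 9 vertices and degree multiset [5, 5, 5, 5, 4, 4, 4, 4, 4]; D is the diagonal matrix of degrees and L = D - A. The eigenvalues of L are [0, 4, 4, 4, 4, 5, 5, 5, 9]; the characteristic polynomial is the product of (x - lambda_i), which multiplies out to x^9 - 40x^8 + 690x^7 - 6720x^6 + 40485x^5 - 154704x^4 + 366560x^3 - 492800x^2 + 288000x. Since p(0) = det(-L) = 0, x divides p(x). There is one zero in the spectrum, matching the 1 component. The eigenvalues sum to 40, which equals trace(L) = 2|E|.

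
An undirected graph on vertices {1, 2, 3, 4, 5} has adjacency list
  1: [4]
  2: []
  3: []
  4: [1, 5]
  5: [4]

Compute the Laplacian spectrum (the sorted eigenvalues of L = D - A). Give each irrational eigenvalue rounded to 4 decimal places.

Each diagonal entry of L is the vertex degree and each off-diagonal entry is -1 where an edge is present, 0 otherwise; in the order [1, 2, 3, 4, 5] the diagonal is [1, 0, 0, 2, 1]. Since every row of L sums to 0, the all-ones vector is in the kernel and 0 is an eigenvalue. The 3 zero eigenvalues correspond to the 3 connected components. There are 3 zeros in the spectrum, matching the 3 components.

[0, 0, 0, 1, 3]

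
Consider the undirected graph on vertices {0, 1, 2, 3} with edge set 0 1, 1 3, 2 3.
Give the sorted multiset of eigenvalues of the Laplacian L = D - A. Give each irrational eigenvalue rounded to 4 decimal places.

Each diagonal entry of L is the vertex degree and each off-diagonal entry is -1 where an edge is present, 0 otherwise; in the order [0, 1, 2, 3] the diagonal is [1, 2, 1, 2]. The multiplicity of 0 as a Laplacian eigenvalue equals the number of connected components. The largest eigenvalue, 3.4142, is at most the vertex count 4. The eigenvalues sum to 6, which equals trace(L) = 2|E|.

[0, 0.5858, 2, 3.4142]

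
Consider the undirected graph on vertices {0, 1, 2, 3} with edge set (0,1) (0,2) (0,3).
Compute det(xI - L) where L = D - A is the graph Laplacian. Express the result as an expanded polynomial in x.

With the vertex order [0, 1, 2, 3], the degrees are [3, 1, 1, 1], giving D = diag(3, 1, 1, 1) and L = D - A. L has integer entries, so p(x) = det(xI - L) has integer coefficients. Expanding the determinant yields x^4 - 6x^3 + 9x^2 - 4x. The constant term is 0 because L is singular (the all-ones vector lies in its kernel).

x^4 - 6x^3 + 9x^2 - 4x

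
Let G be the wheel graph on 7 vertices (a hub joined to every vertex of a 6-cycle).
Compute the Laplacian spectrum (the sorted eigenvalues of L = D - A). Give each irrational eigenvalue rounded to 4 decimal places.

The graph has 7 vertices and degree multiset [6, 3, 3, 3, 3, 3, 3]; D is the diagonal matrix of degrees and L = D - A. The multiplicity of 0 as a Laplacian eigenvalue equals the number of connected components. The single zero eigenvalue shows the graph is connected.

[0, 2, 2, 4, 4, 5, 7]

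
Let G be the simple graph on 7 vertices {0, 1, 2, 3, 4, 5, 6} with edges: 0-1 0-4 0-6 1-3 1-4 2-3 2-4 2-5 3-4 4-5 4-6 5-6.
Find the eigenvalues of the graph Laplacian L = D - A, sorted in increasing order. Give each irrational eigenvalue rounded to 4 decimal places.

[0, 2, 2, 4, 4, 5, 7]

Reading degrees in the order [0, 1, 2, 3, 4, 5, 6] gives [3, 3, 3, 3, 6, 3, 3]; set D = diag(3, 3, 3, 3, 6, 3, 3) and form L = D - A. Since every row of L sums to 0, the all-ones vector is in the kernel and 0 is an eigenvalue. The single zero eigenvalue shows the graph is connected. There is one zero in the spectrum, matching the 1 component. The eigenvalues sum to 24, which equals trace(L) = 2|E|.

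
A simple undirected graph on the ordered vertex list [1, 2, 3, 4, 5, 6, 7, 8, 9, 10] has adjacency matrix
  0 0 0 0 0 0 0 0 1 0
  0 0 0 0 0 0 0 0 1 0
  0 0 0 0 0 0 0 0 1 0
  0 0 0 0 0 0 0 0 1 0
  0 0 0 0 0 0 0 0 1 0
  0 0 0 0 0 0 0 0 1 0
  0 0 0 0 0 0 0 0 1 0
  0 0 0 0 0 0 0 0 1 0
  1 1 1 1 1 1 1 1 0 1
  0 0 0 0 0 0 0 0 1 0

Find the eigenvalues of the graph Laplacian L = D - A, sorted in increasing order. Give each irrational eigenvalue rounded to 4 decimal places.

Each diagonal entry of L is the vertex degree and each off-diagonal entry is -1 where an edge is present, 0 otherwise; in the order [1, 2, 3, 4, 5, 6, 7, 8, 9, 10] the diagonal is [1, 1, 1, 1, 1, 1, 1, 1, 9, 1]. Diagonalising L (or applying a numerical eigensolver to the 10x10 matrix) gives the spectrum above. The largest eigenvalue, 10, is at most the vertex count 10. There is one zero in the spectrum, matching the 1 component.

[0, 1, 1, 1, 1, 1, 1, 1, 1, 10]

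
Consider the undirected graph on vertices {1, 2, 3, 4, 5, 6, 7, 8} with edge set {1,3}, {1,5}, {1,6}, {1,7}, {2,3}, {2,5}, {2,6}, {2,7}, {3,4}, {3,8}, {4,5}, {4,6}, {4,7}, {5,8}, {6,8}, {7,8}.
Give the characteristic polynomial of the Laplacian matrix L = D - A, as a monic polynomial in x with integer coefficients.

With the vertex order [1, 2, 3, 4, 5, 6, 7, 8], the degrees are [4, 4, 4, 4, 4, 4, 4, 4], giving D = diag(4, 4, 4, 4, 4, 4, 4, 4) and L = D - A. L has integer entries, so p(x) = det(xI - L) has integer coefficients. Expanding the determinant yields x^8 - 32x^7 + 432x^6 - 3200x^5 + 14080x^4 - 36864x^3 + 53248x^2 - 32768x. The constant term is 0 because L is singular (the all-ones vector lies in its kernel). By the matrix-tree theorem the graph has (1/8) * product of the nonzero eigenvalues = 4096 spanning trees. The largest eigenvalue, 8, is at most the vertex count 8.

x^8 - 32x^7 + 432x^6 - 3200x^5 + 14080x^4 - 36864x^3 + 53248x^2 - 32768x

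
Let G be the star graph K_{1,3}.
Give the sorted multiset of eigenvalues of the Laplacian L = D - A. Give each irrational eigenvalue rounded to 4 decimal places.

[0, 1, 1, 4]

The graph has 4 vertices and degree multiset [3, 1, 1, 1]; D is the diagonal matrix of degrees and L = D - A. The multiplicity of 0 as a Laplacian eigenvalue equals the number of connected components. The single zero eigenvalue shows the graph is connected.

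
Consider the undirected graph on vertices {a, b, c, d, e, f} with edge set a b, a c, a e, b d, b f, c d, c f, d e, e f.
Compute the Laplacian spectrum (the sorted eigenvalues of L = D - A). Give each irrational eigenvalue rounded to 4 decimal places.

[0, 3, 3, 3, 3, 6]

With the vertex order [a, b, c, d, e, f], the degrees are [3, 3, 3, 3, 3, 3], giving D = diag(3, 3, 3, 3, 3, 3) and L = D - A. Diagonalising L (or applying a numerical eigensolver to the 6x6 matrix) gives the spectrum above. The single zero eigenvalue shows the graph is connected. The largest eigenvalue, 6, is at most the vertex count 6. The eigenvalues sum to 18, which equals trace(L) = 2|E|.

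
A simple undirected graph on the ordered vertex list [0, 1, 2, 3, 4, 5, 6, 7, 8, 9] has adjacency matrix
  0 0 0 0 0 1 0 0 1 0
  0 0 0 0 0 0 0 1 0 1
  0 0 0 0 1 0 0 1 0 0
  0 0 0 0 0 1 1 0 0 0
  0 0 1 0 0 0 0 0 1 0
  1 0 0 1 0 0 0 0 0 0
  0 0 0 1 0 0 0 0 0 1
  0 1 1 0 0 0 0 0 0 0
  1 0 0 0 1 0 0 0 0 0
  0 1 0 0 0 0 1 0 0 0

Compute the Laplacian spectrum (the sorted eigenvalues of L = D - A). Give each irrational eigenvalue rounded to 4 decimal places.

[0, 0.3820, 0.3820, 1.3820, 1.3820, 2.6180, 2.6180, 3.6180, 3.6180, 4]

Reading degrees in the order [0, 1, 2, 3, 4, 5, 6, 7, 8, 9] gives [2, 2, 2, 2, 2, 2, 2, 2, 2, 2]; set D = diag(2, 2, 2, 2, 2, 2, 2, 2, 2, 2) and form L = D - A. Since every row of L sums to 0, the all-ones vector is in the kernel and 0 is an eigenvalue. The single zero eigenvalue shows the graph is connected. The largest eigenvalue, 4, is at most the vertex count 10.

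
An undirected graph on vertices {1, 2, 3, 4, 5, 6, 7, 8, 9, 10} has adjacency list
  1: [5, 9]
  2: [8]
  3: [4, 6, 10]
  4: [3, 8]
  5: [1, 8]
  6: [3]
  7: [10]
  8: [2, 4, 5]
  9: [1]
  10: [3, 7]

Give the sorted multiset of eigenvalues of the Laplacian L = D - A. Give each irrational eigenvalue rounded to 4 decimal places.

[0, 0.1378, 0.4258, 0.6323, 1.3282, 1.5820, 2.3435, 3.0242, 3.9923, 4.5340]

With the vertex order [1, 2, 3, 4, 5, 6, 7, 8, 9, 10], the degrees are [2, 1, 3, 2, 2, 1, 1, 3, 1, 2], giving D = diag(2, 1, 3, 2, 2, 1, 1, 3, 1, 2) and L = D - A. Diagonalising L (or applying a numerical eigensolver to the 10x10 matrix) gives the spectrum above. The single zero eigenvalue shows the graph is connected. By the matrix-tree theorem the graph has (1/10) * product of the nonzero eigenvalues = 1 spanning tree.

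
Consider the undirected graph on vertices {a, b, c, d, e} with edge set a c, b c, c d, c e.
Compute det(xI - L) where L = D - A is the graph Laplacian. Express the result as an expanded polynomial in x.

x^5 - 8x^4 + 18x^3 - 16x^2 + 5x

Reading degrees in the order [a, b, c, d, e] gives [1, 1, 4, 1, 1]; set D = diag(1, 1, 4, 1, 1) and form L = D - A. L has integer entries, so p(x) = det(xI - L) has integer coefficients. Expanding the determinant yields x^5 - 8x^4 + 18x^3 - 16x^2 + 5x. The constant term is 0 because L is singular (the all-ones vector lies in its kernel). There is one zero in the spectrum, matching the 1 component.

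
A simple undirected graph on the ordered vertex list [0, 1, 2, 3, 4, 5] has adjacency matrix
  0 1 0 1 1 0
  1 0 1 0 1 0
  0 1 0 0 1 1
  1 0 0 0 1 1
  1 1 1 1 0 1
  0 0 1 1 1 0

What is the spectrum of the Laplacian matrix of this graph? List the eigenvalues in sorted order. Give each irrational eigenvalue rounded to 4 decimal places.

[0, 2.3820, 2.3820, 4.6180, 4.6180, 6]

Each diagonal entry of L is the vertex degree and each off-diagonal entry is -1 where an edge is present, 0 otherwise; in the order [0, 1, 2, 3, 4, 5] the diagonal is [3, 3, 3, 3, 5, 3]. The multiplicity of 0 as a Laplacian eigenvalue equals the number of connected components. The eigenvalues sum to 20, which equals trace(L) = 2|E|.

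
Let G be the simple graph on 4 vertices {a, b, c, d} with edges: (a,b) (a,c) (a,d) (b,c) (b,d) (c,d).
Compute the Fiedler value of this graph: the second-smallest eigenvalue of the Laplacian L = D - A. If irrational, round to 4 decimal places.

With the vertex order [a, b, c, d], the degrees are [3, 3, 3, 3], giving D = diag(3, 3, 3, 3) and L = D - A. The sorted Laplacian eigenvalues are [0, 4, 4, 4]; the algebraic connectivity is the second entry, 4. The largest eigenvalue, 4, is at most the vertex count 4.

4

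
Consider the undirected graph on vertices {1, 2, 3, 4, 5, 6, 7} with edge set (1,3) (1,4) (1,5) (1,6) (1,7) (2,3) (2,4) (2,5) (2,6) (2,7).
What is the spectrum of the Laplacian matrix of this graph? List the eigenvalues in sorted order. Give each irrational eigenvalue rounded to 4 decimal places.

[0, 2, 2, 2, 2, 5, 7]

With the vertex order [1, 2, 3, 4, 5, 6, 7], the degrees are [5, 5, 2, 2, 2, 2, 2], giving D = diag(5, 5, 2, 2, 2, 2, 2) and L = D - A. L is symmetric positive semidefinite, so every eigenvalue is real and nonnegative. The single zero eigenvalue shows the graph is connected. The eigenvalues sum to 20, which equals trace(L) = 2|E|.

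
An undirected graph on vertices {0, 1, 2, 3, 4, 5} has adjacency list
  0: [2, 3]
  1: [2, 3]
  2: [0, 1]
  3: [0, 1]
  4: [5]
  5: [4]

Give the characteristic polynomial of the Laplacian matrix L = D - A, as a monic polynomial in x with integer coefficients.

Reading degrees in the order [0, 1, 2, 3, 4, 5] gives [2, 2, 2, 2, 1, 1]; set D = diag(2, 2, 2, 2, 1, 1) and form L = D - A. The eigenvalues of L are [0, 0, 2, 2, 2, 4]; the characteristic polynomial is the product of (x - lambda_i), which multiplies out to x^6 - 10x^5 + 36x^4 - 56x^3 + 32x^2. The coefficient of x^5 equals -trace(L) = -10, matching the sum of degrees. The eigenvalues sum to 10, which equals trace(L) = 2|E|.

x^6 - 10x^5 + 36x^4 - 56x^3 + 32x^2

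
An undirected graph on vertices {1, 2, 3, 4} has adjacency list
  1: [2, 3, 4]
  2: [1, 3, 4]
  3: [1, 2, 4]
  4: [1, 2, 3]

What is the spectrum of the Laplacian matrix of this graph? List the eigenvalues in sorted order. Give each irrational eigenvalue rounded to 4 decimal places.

Reading degrees in the order [1, 2, 3, 4] gives [3, 3, 3, 3]; set D = diag(3, 3, 3, 3) and form L = D - A. Since every row of L sums to 0, the all-ones vector is in the kernel and 0 is an eigenvalue. The single zero eigenvalue shows the graph is connected. The eigenvalues sum to 12, which equals trace(L) = 2|E|. The largest eigenvalue, 4, is at most the vertex count 4.

[0, 4, 4, 4]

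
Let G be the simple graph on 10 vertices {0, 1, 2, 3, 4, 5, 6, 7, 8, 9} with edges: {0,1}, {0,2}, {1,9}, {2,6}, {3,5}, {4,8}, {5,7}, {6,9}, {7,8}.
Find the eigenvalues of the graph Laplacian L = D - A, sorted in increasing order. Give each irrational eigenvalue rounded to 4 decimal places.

Each diagonal entry of L is the vertex degree and each off-diagonal entry is -1 where an edge is present, 0 otherwise; in the order [0, 1, 2, 3, 4, 5, 6, 7, 8, 9] the diagonal is [2, 2, 2, 1, 1, 2, 2, 2, 2, 2]. Diagonalising L (or applying a numerical eigensolver to the 10x10 matrix) gives the spectrum above. The 2 zero eigenvalues correspond to the 2 connected components. The eigenvalues sum to 18, which equals trace(L) = 2|E|. The largest eigenvalue, 3.6180, is at most the vertex count 10.

[0, 0, 0.3820, 1.3820, 1.3820, 1.3820, 2.6180, 3.6180, 3.6180, 3.6180]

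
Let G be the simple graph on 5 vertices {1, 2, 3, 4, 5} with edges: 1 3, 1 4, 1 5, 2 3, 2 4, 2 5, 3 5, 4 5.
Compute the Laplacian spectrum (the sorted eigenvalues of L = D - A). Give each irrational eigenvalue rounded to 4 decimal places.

With the vertex order [1, 2, 3, 4, 5], the degrees are [3, 3, 3, 3, 4], giving D = diag(3, 3, 3, 3, 4) and L = D - A. Diagonalising L (or applying a numerical eigensolver to the 5x5 matrix) gives the spectrum above. The largest eigenvalue, 5, is at most the vertex count 5.

[0, 3, 3, 5, 5]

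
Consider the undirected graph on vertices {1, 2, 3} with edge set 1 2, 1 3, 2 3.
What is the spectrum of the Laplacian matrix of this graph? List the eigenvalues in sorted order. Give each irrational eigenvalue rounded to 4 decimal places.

With the vertex order [1, 2, 3], the degrees are [2, 2, 2], giving D = diag(2, 2, 2) and L = D - A. Since every row of L sums to 0, the all-ones vector is in the kernel and 0 is an eigenvalue.

[0, 3, 3]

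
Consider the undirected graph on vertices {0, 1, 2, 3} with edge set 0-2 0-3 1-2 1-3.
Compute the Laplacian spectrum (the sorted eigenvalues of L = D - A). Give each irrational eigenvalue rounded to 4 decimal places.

Each diagonal entry of L is the vertex degree and each off-diagonal entry is -1 where an edge is present, 0 otherwise; in the order [0, 1, 2, 3] the diagonal is [2, 2, 2, 2]. The multiplicity of 0 as a Laplacian eigenvalue equals the number of connected components. The single zero eigenvalue shows the graph is connected. The eigenvalues sum to 8, which equals trace(L) = 2|E|.

[0, 2, 2, 4]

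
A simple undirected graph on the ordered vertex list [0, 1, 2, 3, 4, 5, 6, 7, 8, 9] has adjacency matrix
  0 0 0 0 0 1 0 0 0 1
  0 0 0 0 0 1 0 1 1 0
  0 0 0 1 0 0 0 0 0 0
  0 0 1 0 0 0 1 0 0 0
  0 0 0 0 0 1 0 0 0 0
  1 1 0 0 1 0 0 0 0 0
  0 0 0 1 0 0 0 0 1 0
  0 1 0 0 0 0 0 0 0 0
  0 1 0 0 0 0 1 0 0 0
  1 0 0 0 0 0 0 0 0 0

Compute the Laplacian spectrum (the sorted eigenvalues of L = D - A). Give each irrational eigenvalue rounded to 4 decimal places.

[0, 0.1398, 0.4249, 0.6932, 1, 2, 2.2574, 3.1456, 3.6414, 4.6978]

Reading degrees in the order [0, 1, 2, 3, 4, 5, 6, 7, 8, 9] gives [2, 3, 1, 2, 1, 3, 2, 1, 2, 1]; set D = diag(2, 3, 1, 2, 1, 3, 2, 1, 2, 1) and form L = D - A. L is symmetric positive semidefinite, so every eigenvalue is real and nonnegative. By the matrix-tree theorem the graph has (1/10) * product of the nonzero eigenvalues = 1 spanning tree. The eigenvalues sum to 18, which equals trace(L) = 2|E|.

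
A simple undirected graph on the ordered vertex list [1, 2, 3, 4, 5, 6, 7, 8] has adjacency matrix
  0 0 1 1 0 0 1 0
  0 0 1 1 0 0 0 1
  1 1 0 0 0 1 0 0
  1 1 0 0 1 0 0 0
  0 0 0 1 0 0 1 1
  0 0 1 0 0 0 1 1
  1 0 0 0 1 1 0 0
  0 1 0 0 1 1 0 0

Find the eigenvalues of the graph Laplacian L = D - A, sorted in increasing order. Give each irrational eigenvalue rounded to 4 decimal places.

[0, 2, 2, 2, 4, 4, 4, 6]

With the vertex order [1, 2, 3, 4, 5, 6, 7, 8], the degrees are [3, 3, 3, 3, 3, 3, 3, 3], giving D = diag(3, 3, 3, 3, 3, 3, 3, 3) and L = D - A. The multiplicity of 0 as a Laplacian eigenvalue equals the number of connected components. The single zero eigenvalue shows the graph is connected. By the matrix-tree theorem the graph has (1/8) * product of the nonzero eigenvalues = 384 spanning trees. The eigenvalues sum to 24, which equals trace(L) = 2|E|.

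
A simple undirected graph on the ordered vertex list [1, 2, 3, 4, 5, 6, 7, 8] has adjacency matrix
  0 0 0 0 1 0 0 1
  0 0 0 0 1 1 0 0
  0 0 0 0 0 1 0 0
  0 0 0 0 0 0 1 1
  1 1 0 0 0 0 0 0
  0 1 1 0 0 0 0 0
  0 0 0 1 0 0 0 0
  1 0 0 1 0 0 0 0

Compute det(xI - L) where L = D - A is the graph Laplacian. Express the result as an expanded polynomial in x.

x^8 - 14x^7 + 78x^6 - 220x^5 + 330x^4 - 252x^3 + 84x^2 - 8x

Each diagonal entry of L is the vertex degree and each off-diagonal entry is -1 where an edge is present, 0 otherwise; in the order [1, 2, 3, 4, 5, 6, 7, 8] the diagonal is [2, 2, 1, 2, 2, 2, 1, 2]. Computing det(xI - L) by cofactor expansion (or equivalently via sum-over-permutations) gives x^8 - 14x^7 + 78x^6 - 220x^5 + 330x^4 - 252x^3 + 84x^2 - 8x. Since p(0) = det(-L) = 0, x divides p(x). There is one zero in the spectrum, matching the 1 component. By the matrix-tree theorem the graph has (1/8) * product of the nonzero eigenvalues = 1 spanning tree.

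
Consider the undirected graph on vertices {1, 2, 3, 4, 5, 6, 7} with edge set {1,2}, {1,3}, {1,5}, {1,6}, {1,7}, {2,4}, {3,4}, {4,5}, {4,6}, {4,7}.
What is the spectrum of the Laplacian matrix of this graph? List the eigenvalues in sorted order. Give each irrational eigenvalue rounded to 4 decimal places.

[0, 2, 2, 2, 2, 5, 7]

Each diagonal entry of L is the vertex degree and each off-diagonal entry is -1 where an edge is present, 0 otherwise; in the order [1, 2, 3, 4, 5, 6, 7] the diagonal is [5, 2, 2, 5, 2, 2, 2]. Diagonalising L (or applying a numerical eigensolver to the 7x7 matrix) gives the spectrum above. The eigenvalues sum to 20, which equals trace(L) = 2|E|.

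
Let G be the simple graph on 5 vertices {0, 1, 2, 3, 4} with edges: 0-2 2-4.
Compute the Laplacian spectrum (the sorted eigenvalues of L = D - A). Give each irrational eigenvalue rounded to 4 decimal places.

[0, 0, 0, 1, 3]

Reading degrees in the order [0, 1, 2, 3, 4] gives [1, 0, 2, 0, 1]; set D = diag(1, 0, 2, 0, 1) and form L = D - A. The multiplicity of 0 as a Laplacian eigenvalue equals the number of connected components. The 3 zero eigenvalues correspond to the 3 connected components. The eigenvalues sum to 4, which equals trace(L) = 2|E|. The largest eigenvalue, 3, is at most the vertex count 5.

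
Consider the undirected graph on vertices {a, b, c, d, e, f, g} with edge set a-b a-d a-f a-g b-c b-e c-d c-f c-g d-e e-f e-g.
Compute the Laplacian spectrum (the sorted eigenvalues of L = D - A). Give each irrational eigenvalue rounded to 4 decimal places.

[0, 3, 3, 3, 4, 4, 7]

Reading degrees in the order [a, b, c, d, e, f, g] gives [4, 3, 4, 3, 4, 3, 3]; set D = diag(4, 3, 4, 3, 4, 3, 3) and form L = D - A. Diagonalising L (or applying a numerical eigensolver to the 7x7 matrix) gives the spectrum above. The single zero eigenvalue shows the graph is connected. By the matrix-tree theorem the graph has (1/7) * product of the nonzero eigenvalues = 432 spanning trees. The largest eigenvalue, 7, is at most the vertex count 7.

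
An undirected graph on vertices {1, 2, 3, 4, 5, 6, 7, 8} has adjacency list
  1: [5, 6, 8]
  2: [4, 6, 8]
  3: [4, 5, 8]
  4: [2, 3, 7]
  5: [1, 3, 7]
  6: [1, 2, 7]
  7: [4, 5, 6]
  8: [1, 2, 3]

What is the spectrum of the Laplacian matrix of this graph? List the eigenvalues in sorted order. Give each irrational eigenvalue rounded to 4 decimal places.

[0, 2, 2, 2, 4, 4, 4, 6]

With the vertex order [1, 2, 3, 4, 5, 6, 7, 8], the degrees are [3, 3, 3, 3, 3, 3, 3, 3], giving D = diag(3, 3, 3, 3, 3, 3, 3, 3) and L = D - A. L is symmetric positive semidefinite, so every eigenvalue is real and nonnegative. The largest eigenvalue, 6, is at most the vertex count 8.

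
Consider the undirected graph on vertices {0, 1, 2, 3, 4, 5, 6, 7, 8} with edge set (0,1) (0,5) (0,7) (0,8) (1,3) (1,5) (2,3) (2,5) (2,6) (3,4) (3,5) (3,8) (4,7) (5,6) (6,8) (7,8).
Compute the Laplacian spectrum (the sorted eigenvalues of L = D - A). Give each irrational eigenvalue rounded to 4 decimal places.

Reading degrees in the order [0, 1, 2, 3, 4, 5, 6, 7, 8] gives [4, 3, 3, 5, 2, 5, 3, 3, 4]; set D = diag(4, 3, 3, 5, 2, 5, 3, 3, 4) and form L = D - A. L is symmetric positive semidefinite, so every eigenvalue is real and nonnegative. By the matrix-tree theorem the graph has (1/9) * product of the nonzero eigenvalues = 2763 spanning trees. The largest eigenvalue, 7.0072, is at most the vertex count 9.

[0, 1.3639, 2.1758, 2.4719, 3.8132, 4.4334, 4.9291, 5.8053, 7.0072]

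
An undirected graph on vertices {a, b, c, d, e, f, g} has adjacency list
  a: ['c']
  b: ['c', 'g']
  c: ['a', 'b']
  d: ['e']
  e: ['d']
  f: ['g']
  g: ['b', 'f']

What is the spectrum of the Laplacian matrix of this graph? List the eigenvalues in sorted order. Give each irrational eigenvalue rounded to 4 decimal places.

[0, 0, 0.3820, 1.3820, 2, 2.6180, 3.6180]

Each diagonal entry of L is the vertex degree and each off-diagonal entry is -1 where an edge is present, 0 otherwise; in the order [a, b, c, d, e, f, g] the diagonal is [1, 2, 2, 1, 1, 1, 2]. Since every row of L sums to 0, the all-ones vector is in the kernel and 0 is an eigenvalue. The 2 zero eigenvalues correspond to the 2 connected components. There are 2 zeros in the spectrum, matching the 2 components. The eigenvalues sum to 10, which equals trace(L) = 2|E|.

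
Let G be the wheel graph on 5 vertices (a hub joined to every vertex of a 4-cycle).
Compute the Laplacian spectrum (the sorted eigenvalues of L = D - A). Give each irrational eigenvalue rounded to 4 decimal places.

[0, 3, 3, 5, 5]

The graph has 5 vertices and degree multiset [4, 3, 3, 3, 3]; D is the diagonal matrix of degrees and L = D - A. L is symmetric positive semidefinite, so every eigenvalue is real and nonnegative. The single zero eigenvalue shows the graph is connected. By the matrix-tree theorem the graph has (1/5) * product of the nonzero eigenvalues = 45 spanning trees.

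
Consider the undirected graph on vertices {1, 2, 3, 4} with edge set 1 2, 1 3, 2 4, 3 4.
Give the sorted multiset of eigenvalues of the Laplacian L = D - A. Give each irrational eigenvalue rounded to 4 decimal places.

With the vertex order [1, 2, 3, 4], the degrees are [2, 2, 2, 2], giving D = diag(2, 2, 2, 2) and L = D - A. L is symmetric positive semidefinite, so every eigenvalue is real and nonnegative. The single zero eigenvalue shows the graph is connected.

[0, 2, 2, 4]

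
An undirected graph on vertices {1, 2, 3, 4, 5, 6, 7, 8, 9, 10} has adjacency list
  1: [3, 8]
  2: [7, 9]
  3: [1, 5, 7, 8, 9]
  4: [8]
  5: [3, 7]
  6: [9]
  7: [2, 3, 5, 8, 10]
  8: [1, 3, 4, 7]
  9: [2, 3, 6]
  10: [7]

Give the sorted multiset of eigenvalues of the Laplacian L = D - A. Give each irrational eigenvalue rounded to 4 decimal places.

With the vertex order [1, 2, 3, 4, 5, 6, 7, 8, 9, 10], the degrees are [2, 2, 5, 1, 2, 1, 5, 4, 3, 1], giving D = diag(2, 2, 5, 1, 2, 1, 5, 4, 3, 1) and L = D - A. L is symmetric positive semidefinite, so every eigenvalue is real and nonnegative. The single zero eigenvalue shows the graph is connected. The eigenvalues sum to 26, which equals trace(L) = 2|E|. There is one zero in the spectrum, matching the 1 component.

[0, 0.5224, 0.7332, 1.1460, 1.5814, 1.8477, 3.5711, 4.0713, 5.9699, 6.5570]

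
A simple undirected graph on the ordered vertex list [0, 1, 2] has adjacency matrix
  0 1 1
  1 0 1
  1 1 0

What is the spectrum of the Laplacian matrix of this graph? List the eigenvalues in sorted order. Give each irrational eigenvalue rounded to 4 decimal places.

[0, 3, 3]

Each diagonal entry of L is the vertex degree and each off-diagonal entry is -1 where an edge is present, 0 otherwise; in the order [0, 1, 2] the diagonal is [2, 2, 2]. The multiplicity of 0 as a Laplacian eigenvalue equals the number of connected components. The single zero eigenvalue shows the graph is connected. There is one zero in the spectrum, matching the 1 component.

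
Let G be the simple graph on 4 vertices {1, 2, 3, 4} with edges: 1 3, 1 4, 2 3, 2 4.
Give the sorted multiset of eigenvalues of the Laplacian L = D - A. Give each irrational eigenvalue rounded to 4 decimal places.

Reading degrees in the order [1, 2, 3, 4] gives [2, 2, 2, 2]; set D = diag(2, 2, 2, 2) and form L = D - A. The multiplicity of 0 as a Laplacian eigenvalue equals the number of connected components. The single zero eigenvalue shows the graph is connected. The eigenvalues sum to 8, which equals trace(L) = 2|E|. The largest eigenvalue, 4, is at most the vertex count 4.

[0, 2, 2, 4]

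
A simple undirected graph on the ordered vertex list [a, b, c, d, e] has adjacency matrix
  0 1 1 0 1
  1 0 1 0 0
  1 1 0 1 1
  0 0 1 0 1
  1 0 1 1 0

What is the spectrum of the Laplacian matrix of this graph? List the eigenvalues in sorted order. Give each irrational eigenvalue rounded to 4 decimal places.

[0, 1.5858, 3, 4.4142, 5]

Each diagonal entry of L is the vertex degree and each off-diagonal entry is -1 where an edge is present, 0 otherwise; in the order [a, b, c, d, e] the diagonal is [3, 2, 4, 2, 3]. L is symmetric positive semidefinite, so every eigenvalue is real and nonnegative. The largest eigenvalue, 5, is at most the vertex count 5.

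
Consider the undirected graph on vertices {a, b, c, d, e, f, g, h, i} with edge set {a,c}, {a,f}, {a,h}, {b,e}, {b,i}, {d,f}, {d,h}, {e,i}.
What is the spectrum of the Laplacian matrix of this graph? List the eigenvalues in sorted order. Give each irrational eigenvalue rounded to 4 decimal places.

With the vertex order [a, b, c, d, e, f, g, h, i], the degrees are [3, 2, 1, 2, 2, 2, 0, 2, 2], giving D = diag(3, 2, 1, 2, 2, 2, 0, 2, 2) and L = D - A. L is symmetric positive semidefinite, so every eigenvalue is real and nonnegative. The 3 zero eigenvalues correspond to the 3 connected components. The largest eigenvalue, 4.4812, is at most the vertex count 9. There are 3 zeros in the spectrum, matching the 3 components.

[0, 0, 0, 0.8299, 2, 2.6889, 3, 3, 4.4812]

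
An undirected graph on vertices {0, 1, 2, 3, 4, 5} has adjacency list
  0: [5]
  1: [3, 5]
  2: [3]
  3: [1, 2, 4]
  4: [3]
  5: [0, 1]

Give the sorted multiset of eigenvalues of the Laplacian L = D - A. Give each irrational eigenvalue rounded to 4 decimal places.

[0, 0.3249, 1, 1.4608, 3, 4.2143]

With the vertex order [0, 1, 2, 3, 4, 5], the degrees are [1, 2, 1, 3, 1, 2], giving D = diag(1, 2, 1, 3, 1, 2) and L = D - A. L is symmetric positive semidefinite, so every eigenvalue is real and nonnegative. The single zero eigenvalue shows the graph is connected. The largest eigenvalue, 4.2143, is at most the vertex count 6. By the matrix-tree theorem the graph has (1/6) * product of the nonzero eigenvalues = 1 spanning tree.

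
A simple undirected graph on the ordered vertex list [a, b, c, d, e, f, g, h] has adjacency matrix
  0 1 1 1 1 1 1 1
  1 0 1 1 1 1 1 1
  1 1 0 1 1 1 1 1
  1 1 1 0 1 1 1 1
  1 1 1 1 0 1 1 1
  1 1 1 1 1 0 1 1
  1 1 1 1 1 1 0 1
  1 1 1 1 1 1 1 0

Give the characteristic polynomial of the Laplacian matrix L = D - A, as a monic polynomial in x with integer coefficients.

Each diagonal entry of L is the vertex degree and each off-diagonal entry is -1 where an edge is present, 0 otherwise; in the order [a, b, c, d, e, f, g, h] the diagonal is [7, 7, 7, 7, 7, 7, 7, 7]. L has integer entries, so p(x) = det(xI - L) has integer coefficients. Expanding the determinant yields x^8 - 56x^7 + 1344x^6 - 17920x^5 + 143360x^4 - 688128x^3 + 1835008x^2 - 2097152x. The coefficient of x^7 equals -trace(L) = -56, matching the sum of degrees. The largest eigenvalue, 8, is at most the vertex count 8.

x^8 - 56x^7 + 1344x^6 - 17920x^5 + 143360x^4 - 688128x^3 + 1835008x^2 - 2097152x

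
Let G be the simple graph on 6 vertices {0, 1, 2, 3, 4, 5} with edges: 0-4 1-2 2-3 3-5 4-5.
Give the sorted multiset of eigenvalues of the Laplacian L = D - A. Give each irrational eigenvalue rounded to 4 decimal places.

[0, 0.2679, 1, 2, 3, 3.7321]

With the vertex order [0, 1, 2, 3, 4, 5], the degrees are [1, 1, 2, 2, 2, 2], giving D = diag(1, 1, 2, 2, 2, 2) and L = D - A. L is symmetric positive semidefinite, so every eigenvalue is real and nonnegative. The single zero eigenvalue shows the graph is connected. There is one zero in the spectrum, matching the 1 component. The eigenvalues sum to 10, which equals trace(L) = 2|E|.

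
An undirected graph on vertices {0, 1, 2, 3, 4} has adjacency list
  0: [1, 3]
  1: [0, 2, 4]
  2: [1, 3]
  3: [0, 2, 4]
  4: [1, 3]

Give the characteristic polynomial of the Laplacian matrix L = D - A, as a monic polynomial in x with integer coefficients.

x^5 - 12x^4 + 51x^3 - 92x^2 + 60x

With the vertex order [0, 1, 2, 3, 4], the degrees are [2, 3, 2, 3, 2], giving D = diag(2, 3, 2, 3, 2) and L = D - A. L has integer entries, so p(x) = det(xI - L) has integer coefficients. Expanding the determinant yields x^5 - 12x^4 + 51x^3 - 92x^2 + 60x. The coefficient of x^4 equals -trace(L) = -12, matching the sum of degrees. The eigenvalues sum to 12, which equals trace(L) = 2|E|.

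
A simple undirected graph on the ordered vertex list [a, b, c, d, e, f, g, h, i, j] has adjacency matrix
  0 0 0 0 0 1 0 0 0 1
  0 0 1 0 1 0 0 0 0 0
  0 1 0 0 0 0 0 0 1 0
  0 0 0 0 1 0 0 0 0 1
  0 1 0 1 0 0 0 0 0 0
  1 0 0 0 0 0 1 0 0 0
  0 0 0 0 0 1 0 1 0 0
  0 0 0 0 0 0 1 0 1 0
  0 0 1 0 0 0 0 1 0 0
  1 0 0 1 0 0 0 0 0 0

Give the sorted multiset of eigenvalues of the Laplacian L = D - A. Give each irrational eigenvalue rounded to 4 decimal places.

[0, 0.3820, 0.3820, 1.3820, 1.3820, 2.6180, 2.6180, 3.6180, 3.6180, 4]

Reading degrees in the order [a, b, c, d, e, f, g, h, i, j] gives [2, 2, 2, 2, 2, 2, 2, 2, 2, 2]; set D = diag(2, 2, 2, 2, 2, 2, 2, 2, 2, 2) and form L = D - A. The multiplicity of 0 as a Laplacian eigenvalue equals the number of connected components. The eigenvalues sum to 20, which equals trace(L) = 2|E|.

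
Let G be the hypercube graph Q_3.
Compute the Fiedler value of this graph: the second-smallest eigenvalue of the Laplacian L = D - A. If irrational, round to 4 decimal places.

The graph has 8 vertices and degree multiset [3, 3, 3, 3, 3, 3, 3, 3]; D is the diagonal matrix of degrees and L = D - A. The sorted Laplacian eigenvalues are [0, 2, 2, 2, 4, 4, 4, 6]; the algebraic connectivity is the second entry, 2. There is one zero in the spectrum, matching the 1 component.

2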